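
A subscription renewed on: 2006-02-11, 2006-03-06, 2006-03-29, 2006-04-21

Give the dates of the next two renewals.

2006-05-14, 2006-06-06

Gaps between consecutive events: 23, 23, 23 days — a constant 23-day interval.
2006-04-21 + 23 days = 2006-05-14.
2006-05-14 + 23 days = 2006-06-06.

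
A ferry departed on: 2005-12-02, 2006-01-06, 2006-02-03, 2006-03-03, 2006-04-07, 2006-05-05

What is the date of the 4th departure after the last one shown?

These are Fridays at 28- or 35-day spacing (35, 28, 28, 35, 28).
The pattern: 1st Friday of the month.
June 2006 — 1st Friday is 2006-06-02.
July 2006 — 1st Friday is 2006-07-07.
1st Friday of August 2006: 2006-08-04.
1st Friday of September 2006: 2006-09-01.

2006-09-01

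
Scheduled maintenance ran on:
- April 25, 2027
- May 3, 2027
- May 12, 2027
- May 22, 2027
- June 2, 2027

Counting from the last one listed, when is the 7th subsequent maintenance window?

September 15, 2027

Intervals are 8, 9, 10, 11 days — an arithmetic progression with common difference 1.
Next gap: 12 days. June 2, 2027 + 12 days = June 14, 2027.
Next gap: 13 days. June 14, 2027 + 13 days = June 27, 2027.
Next gap: 14 days. June 27, 2027 + 14 days = July 11, 2027.
Next gap: 15 days. July 11, 2027 + 15 days = July 26, 2027.
Next gap: 16 days. July 26, 2027 + 16 days = August 11, 2027.
Next gap: 17 days. August 11, 2027 + 17 days = August 28, 2027.
Next gap: 18 days. August 28, 2027 + 18 days = September 15, 2027.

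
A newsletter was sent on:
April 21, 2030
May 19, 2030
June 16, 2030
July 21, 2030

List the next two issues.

August 18, 2030; September 15, 2030

Gaps: 28, 28, 35 days — a mix of 28 and 35. Every date is a Sunday.
Each is the 3rd Sunday of its month.
3rd Sunday of August 2030: August 18, 2030.
September 2030 — 3rd Sunday is September 15, 2030.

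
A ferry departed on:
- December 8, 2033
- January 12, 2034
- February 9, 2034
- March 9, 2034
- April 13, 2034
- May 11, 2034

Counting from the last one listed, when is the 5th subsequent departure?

Gaps: 35, 28, 28, 35, 28 days — a mix of 28 and 35. Every date is a Thursday.
Each is the 2nd Thursday of its month.
2nd Thursday of June 2034: June 8, 2034.
July 2034 — 2nd Thursday is July 13, 2034.
August 2034 — 2nd Thursday is August 10, 2034.
September 2034 — 2nd Thursday is September 14, 2034.
2nd Thursday of October 2034: October 12, 2034.

October 12, 2034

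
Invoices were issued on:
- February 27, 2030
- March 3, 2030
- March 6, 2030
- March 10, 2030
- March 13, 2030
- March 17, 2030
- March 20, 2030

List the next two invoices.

March 24, 2030; March 27, 2030

Every event lands on a Wednesday or Sunday (gaps cycle 4, 3, 4, 3, 4, 3).
So the schedule is: every Wednesday and Sunday.
Next Sunday: March 24, 2030.
Next Wednesday: March 27, 2030.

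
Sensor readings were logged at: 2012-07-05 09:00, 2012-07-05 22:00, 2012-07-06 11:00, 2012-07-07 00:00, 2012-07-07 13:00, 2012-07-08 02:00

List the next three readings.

The interval is a steady 13 hours (13, 13, 13, 13, 13).
2012-07-08 02:00 + 13 h = 2012-07-08 15:00.
2012-07-08 15:00 + 13 h = 2012-07-09 04:00.
2012-07-09 04:00 + 13 h = 2012-07-09 17:00.

2012-07-08 15:00, 2012-07-09 04:00, 2012-07-09 17:00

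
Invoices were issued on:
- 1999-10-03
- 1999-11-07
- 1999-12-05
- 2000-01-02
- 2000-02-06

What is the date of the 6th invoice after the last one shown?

These are Sundays at 28- or 35-day spacing (35, 28, 28, 35).
The pattern: 1st Sunday of the month.
March 2000 — 1st Sunday is 2000-03-05.
April 2000 — 1st Sunday is 2000-04-02.
1st Sunday of May 2000: 2000-05-07.
1st Sunday of June 2000: 2000-06-04.
July 2000 — 1st Sunday is 2000-07-02.
1st Sunday of August 2000: 2000-08-06.

2000-08-06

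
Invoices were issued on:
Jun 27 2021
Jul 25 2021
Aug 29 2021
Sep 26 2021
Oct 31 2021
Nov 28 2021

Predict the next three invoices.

Dec 26 2021, Jan 30 2022, Feb 27 2022

Every date is a Sunday; gaps 28, 35, 28, 35, 28 days.
Each is the last Sunday of its month (at least one falls on the 29th or later, ruling out '4th Sunday').
Last Sunday of December 2021: Dec 26 2021.
Last Sunday of January 2022: Jan 30 2022.
Last Sunday of February 2022: Feb 27 2022.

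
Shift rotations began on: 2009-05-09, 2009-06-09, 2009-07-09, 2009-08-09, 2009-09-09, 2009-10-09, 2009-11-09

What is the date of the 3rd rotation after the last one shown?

The day-of-month is always 9 (31, 30, 31, 31, 30, 31 days between events).
So this recurs on the 9th of each month.
Next: December 2009 → 2009-12-09.
January 2010: 2010-01-09.
February 2010: 2010-02-09.

2010-02-09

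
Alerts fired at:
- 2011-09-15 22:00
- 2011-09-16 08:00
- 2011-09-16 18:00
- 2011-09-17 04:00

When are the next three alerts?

The interval is a steady 10 hours (10, 10, 10).
2011-09-17 04:00 + 10 h = 2011-09-17 14:00.
2011-09-17 14:00 + 10 h = 2011-09-18 00:00.
2011-09-18 00:00 + 10 h = 2011-09-18 10:00.

2011-09-17 14:00, 2011-09-18 00:00, 2011-09-18 10:00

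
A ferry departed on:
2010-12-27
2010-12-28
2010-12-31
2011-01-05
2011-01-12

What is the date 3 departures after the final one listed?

Intervals are 1, 3, 5, 7 days — an arithmetic progression with common difference 2.
Next gap: 9 days. 2011-01-12 + 9 days = 2011-01-21.
Next gap: 11 days. 2011-01-21 + 11 days = 2011-02-01.
Next gap: 13 days. 2011-02-01 + 13 days = 2011-02-14.

2011-02-14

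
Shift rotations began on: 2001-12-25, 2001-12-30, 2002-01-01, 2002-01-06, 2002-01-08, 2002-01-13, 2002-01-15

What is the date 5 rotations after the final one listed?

Every event lands on a Tuesday or Sunday (gaps cycle 5, 2, 5, 2, 5, 2).
So the schedule is: every Tuesday and Sunday.
Next Sunday: 2002-01-20.
The following Tuesday is 2002-01-22.
The following Sunday is 2002-01-27.
Next Tuesday: 2002-01-29.
Next Sunday: 2002-02-03.

2002-02-03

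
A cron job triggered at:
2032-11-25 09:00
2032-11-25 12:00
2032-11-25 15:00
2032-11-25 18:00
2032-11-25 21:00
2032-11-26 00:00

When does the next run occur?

Spacing: 3, 3, 3, 3, 3 h — constant 3 h.
2032-11-26 00:00 + 3 h = 2032-11-26 03:00.

2032-11-26 03:00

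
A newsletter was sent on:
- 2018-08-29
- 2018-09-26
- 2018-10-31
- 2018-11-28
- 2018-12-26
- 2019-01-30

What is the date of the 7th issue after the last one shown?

2019-08-28

All Wednesdays; the gaps (28, 35, 28, 28, 35) vary with month length.
This is the last Wednesday of each month.
Last Wednesday of February 2019: 2019-02-27.
March 2019 ends with Wednesday 2019-03-27.
April 2019 ends with Wednesday 2019-04-24.
Last Wednesday of May 2019: 2019-05-29.
June 2019 ends with Wednesday 2019-06-26.
July 2019 ends with Wednesday 2019-07-31.
August 2019 ends with Wednesday 2019-08-28.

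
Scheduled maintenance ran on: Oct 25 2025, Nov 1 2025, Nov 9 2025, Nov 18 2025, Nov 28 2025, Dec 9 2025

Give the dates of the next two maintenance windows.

Dec 21 2025, Jan 3 2026

Intervals are 7, 8, 9, 10, 11 days — an arithmetic progression with common difference 1.
Next gap: 12 days. Dec 9 2025 + 12 days = Dec 21 2025.
Next gap: 13 days. Dec 21 2025 + 13 days = Jan 3 2026.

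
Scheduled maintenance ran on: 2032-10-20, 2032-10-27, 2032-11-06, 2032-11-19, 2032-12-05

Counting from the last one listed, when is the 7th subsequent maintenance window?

Gaps: 7, 10, 13, 16 days — each gap is 3 larger than the previous one.
Next gap: 19 days. 2032-12-05 + 19 days = 2032-12-24.
Next gap: 22 days. 2032-12-24 + 22 days = 2033-01-15.
Next gap: 25 days. 2033-01-15 + 25 days = 2033-02-09.
Next gap: 28 days. 2033-02-09 + 28 days = 2033-03-09.
Next gap: 31 days. 2033-03-09 + 31 days = 2033-04-09.
Next gap: 34 days. 2033-04-09 + 34 days = 2033-05-13.
Next gap: 37 days. 2033-05-13 + 37 days = 2033-06-19.

2033-06-19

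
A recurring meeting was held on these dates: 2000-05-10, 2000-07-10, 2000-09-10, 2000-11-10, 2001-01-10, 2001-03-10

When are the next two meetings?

2001-05-10, 2001-07-10

Gaps: 61, 62, 61, 61, 59 days — not constant. Every event is on the 10th of the month.
Pattern: the 10th of every 2 months.
Next: May 2001 → 2001-05-10.
Next: July 2001 → 2001-07-10.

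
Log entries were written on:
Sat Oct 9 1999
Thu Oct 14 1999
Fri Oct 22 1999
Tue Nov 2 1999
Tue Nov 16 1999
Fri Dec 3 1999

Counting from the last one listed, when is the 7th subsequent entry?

Intervals are 5, 8, 11, 14, 17 days — an arithmetic progression with common difference 3.
Next gap: 20 days. Fri Dec 3 1999 + 20 days = Thu Dec 23 1999.
Next gap: 23 days. Thu Dec 23 1999 + 23 days = Sat Jan 15 2000.
Next gap: 26 days. Sat Jan 15 2000 + 26 days = Thu Feb 10 2000.
Next gap: 29 days. Thu Feb 10 2000 + 29 days = Fri Mar 10 2000.
Next gap: 32 days. Fri Mar 10 2000 + 32 days = Tue Apr 11 2000.
Next gap: 35 days. Tue Apr 11 2000 + 35 days = Tue May 16 2000.
Next gap: 38 days. Tue May 16 2000 + 38 days = Fri Jun 23 2000.

Fri Jun 23 2000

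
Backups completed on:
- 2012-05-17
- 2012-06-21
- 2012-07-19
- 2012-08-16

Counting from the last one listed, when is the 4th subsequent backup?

2012-12-20

Gaps: 35, 28, 28 days — a mix of 28 and 35. Every date is a Thursday.
Each is the 3rd Thursday of its month.
3rd Thursday of September 2012: 2012-09-20.
3rd Thursday of October 2012: 2012-10-18.
November 2012 — 3rd Thursday is 2012-11-15.
3rd Thursday of December 2012: 2012-12-20.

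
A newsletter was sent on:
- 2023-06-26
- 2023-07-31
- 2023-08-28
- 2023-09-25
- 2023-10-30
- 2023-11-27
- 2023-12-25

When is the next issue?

These are Mondays with 35, 28, 28, 35, 28, 28-day gaps.
Each is the final Monday of its month — 2023-07-31 is past the 28th, so '4th Monday' doesn't fit.
January 2024 ends with Monday 2024-01-29.

2024-01-29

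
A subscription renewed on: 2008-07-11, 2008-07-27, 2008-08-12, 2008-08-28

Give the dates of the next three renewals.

2008-09-13, 2008-09-29, 2008-10-15

Gaps between consecutive events: 16, 16, 16 days — a constant 16-day interval.
2008-08-28 + 16 days = 2008-09-13.
2008-09-13 + 16 days = 2008-09-29.
2008-09-29 + 16 days = 2008-10-15.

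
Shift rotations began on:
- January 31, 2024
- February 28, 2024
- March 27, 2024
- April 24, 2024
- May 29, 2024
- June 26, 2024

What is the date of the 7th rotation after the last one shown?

January 29, 2025

All Wednesdays; the gaps (28, 28, 28, 35, 28) vary with month length.
This is the last Wednesday of each month.
July 2024 ends with Wednesday July 31, 2024.
August 2024 ends with Wednesday August 28, 2024.
September 2024 ends with Wednesday September 25, 2024.
October 2024 ends with Wednesday October 30, 2024.
November 2024 ends with Wednesday November 27, 2024.
December 2024 ends with Wednesday December 25, 2024.
Last Wednesday of January 2025: January 29, 2025.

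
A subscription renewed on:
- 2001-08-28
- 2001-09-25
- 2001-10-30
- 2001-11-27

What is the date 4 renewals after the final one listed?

All Tuesdays; the gaps (28, 35, 28) vary with month length.
This is the last Tuesday of each month.
Last Tuesday of December 2001: 2001-12-25.
January 2002 ends with Tuesday 2002-01-29.
Last Tuesday of February 2002: 2002-02-26.
March 2002 ends with Tuesday 2002-03-26.

2002-03-26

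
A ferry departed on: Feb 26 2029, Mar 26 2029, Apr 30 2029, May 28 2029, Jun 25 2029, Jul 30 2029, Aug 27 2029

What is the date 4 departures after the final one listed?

Dec 31 2029

These are Mondays with 28, 35, 28, 28, 35, 28-day gaps.
Each is the final Monday of its month — Apr 30 2029 is past the 28th, so '4th Monday' doesn't fit.
September 2029 ends with Monday Sep 24 2029.
October 2029 ends with Monday Oct 29 2029.
November 2029 ends with Monday Nov 26 2029.
Last Monday of December 2029: Dec 31 2029.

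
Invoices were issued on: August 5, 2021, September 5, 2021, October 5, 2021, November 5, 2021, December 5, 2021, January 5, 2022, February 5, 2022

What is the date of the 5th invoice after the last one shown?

July 5, 2022

The day-of-month is always 5 (31, 30, 31, 30, 31, 31 days between events).
So this recurs on the 5th of each month.
March 2022: March 5, 2022.
April 2022: April 5, 2022.
May 2022: May 5, 2022.
June 2022: June 5, 2022.
Next: July 2022 → July 5, 2022.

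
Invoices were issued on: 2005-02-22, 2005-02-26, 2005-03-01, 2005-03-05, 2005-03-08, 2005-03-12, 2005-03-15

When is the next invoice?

Gaps: 4, 3, 4, 3, 4, 3 days — not constant, but cyclic with period 2.
The events fall on every Tuesday and Saturday.
The following Saturday is 2005-03-19.

2005-03-19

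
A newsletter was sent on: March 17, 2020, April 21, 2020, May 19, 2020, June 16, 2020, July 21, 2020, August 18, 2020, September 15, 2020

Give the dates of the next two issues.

All dates are Tuesdays, 35, 28, 28, 35, 28, 28 days apart.
Specifically, the 3rd Tuesday of each month.
3rd Tuesday of October 2020: October 20, 2020.
3rd Tuesday of November 2020: November 17, 2020.

October 20, 2020; November 17, 2020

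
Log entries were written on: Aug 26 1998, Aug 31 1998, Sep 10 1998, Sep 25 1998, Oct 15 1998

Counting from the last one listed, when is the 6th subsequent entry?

May 28 1999

Gaps: 5, 10, 15, 20 days — each gap is 5 larger than the previous one.
Next gap: 25 days. Oct 15 1998 + 25 days = Nov 9 1998.
Next gap: 30 days. Nov 9 1998 + 30 days = Dec 9 1998.
Next gap: 35 days. Dec 9 1998 + 35 days = Jan 13 1999.
Next gap: 40 days. Jan 13 1999 + 40 days = Feb 22 1999.
Next gap: 45 days. Feb 22 1999 + 45 days = Apr 8 1999.
Next gap: 50 days. Apr 8 1999 + 50 days = May 28 1999.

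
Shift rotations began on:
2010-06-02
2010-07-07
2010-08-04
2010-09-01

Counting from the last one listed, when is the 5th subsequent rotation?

Gaps: 35, 28, 28 days — a mix of 28 and 35. Every date is a Wednesday.
Each is the 1st Wednesday of its month.
1st Wednesday of October 2010: 2010-10-06.
November 2010 — 1st Wednesday is 2010-11-03.
December 2010 — 1st Wednesday is 2010-12-01.
1st Wednesday of January 2011: 2011-01-05.
February 2011 — 1st Wednesday is 2011-02-02.

2011-02-02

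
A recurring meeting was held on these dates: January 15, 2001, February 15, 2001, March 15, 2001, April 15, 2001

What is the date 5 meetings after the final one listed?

September 15, 2001

Each date is the 15th; the gaps (31, 28, 31) track the month lengths.
The rule is the 15th of each month.
May 2001: May 15, 2001.
Next: June 2001 → June 15, 2001.
July 2001: July 15, 2001.
August 2001: August 15, 2001.
Next: September 2001 → September 15, 2001.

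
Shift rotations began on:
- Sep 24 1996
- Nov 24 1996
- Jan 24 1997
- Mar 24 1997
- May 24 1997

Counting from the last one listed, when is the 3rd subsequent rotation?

Nov 24 1997

Each date is the 24th; the gaps (61, 61, 59, 61) track the month lengths.
The rule is the 24th of every 2 months.
July 1997: Jul 24 1997.
September 1997: Sep 24 1997.
Next: November 1997 → Nov 24 1997.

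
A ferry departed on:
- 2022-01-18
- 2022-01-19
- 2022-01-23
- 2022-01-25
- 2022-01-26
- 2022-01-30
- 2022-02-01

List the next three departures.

2022-02-02, 2022-02-06, 2022-02-08

Every event lands on a Tuesday or Wednesday or Sunday (gaps cycle 1, 4, 2, 1, 4, 2).
So the schedule is: every Tuesday, Wednesday and Sunday.
Next Wednesday: 2022-02-02.
The following Sunday is 2022-02-06.
Next Tuesday: 2022-02-08.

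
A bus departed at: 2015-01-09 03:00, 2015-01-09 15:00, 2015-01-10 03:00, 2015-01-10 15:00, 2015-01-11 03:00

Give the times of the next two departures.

2015-01-11 15:00, 2015-01-12 03:00

The interval is a steady 12 hours (12, 12, 12, 12).
2015-01-11 03:00 + 12 h = 2015-01-11 15:00.
2015-01-11 15:00 + 12 h = 2015-01-12 03:00.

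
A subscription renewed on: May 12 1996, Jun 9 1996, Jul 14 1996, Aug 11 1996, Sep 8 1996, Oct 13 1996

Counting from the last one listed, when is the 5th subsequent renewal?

Mar 9 1997

These are Sundays at 28- or 35-day spacing (28, 35, 28, 28, 35).
The pattern: 2nd Sunday of the month.
2nd Sunday of November 1996: Nov 10 1996.
2nd Sunday of December 1996: Dec 8 1996.
2nd Sunday of January 1997: Jan 12 1997.
2nd Sunday of February 1997: Feb 9 1997.
March 1997 — 2nd Sunday is Mar 9 1997.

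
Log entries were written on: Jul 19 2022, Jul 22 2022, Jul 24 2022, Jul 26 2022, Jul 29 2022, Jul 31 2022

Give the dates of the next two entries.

Aug 2 2022, Aug 5 2022

Gaps: 3, 2, 2, 3, 2 days — not constant, but cyclic with period 3.
The events fall on every Tuesday, Friday and Sunday.
The following Tuesday is Aug 2 2022.
Next Friday: Aug 5 2022.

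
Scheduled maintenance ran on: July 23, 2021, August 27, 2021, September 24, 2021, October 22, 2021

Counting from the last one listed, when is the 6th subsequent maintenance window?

April 22, 2022

Gaps: 35, 28, 28 days — a mix of 28 and 35. Every date is a Friday.
Each is the 4th Friday of its month.
4th Friday of November 2021: November 26, 2021.
4th Friday of December 2021: December 24, 2021.
January 2022 — 4th Friday is January 28, 2022.
4th Friday of February 2022: February 25, 2022.
4th Friday of March 2022: March 25, 2022.
April 2022 — 4th Friday is April 22, 2022.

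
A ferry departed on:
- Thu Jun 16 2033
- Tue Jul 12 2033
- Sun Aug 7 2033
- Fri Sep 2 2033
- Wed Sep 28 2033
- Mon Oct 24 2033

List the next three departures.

Every event comes 26 days after the last (26, 26, 26, 26, 26).
Mon Oct 24 2033 + 26 days = Sat Nov 19 2033.
Sat Nov 19 2033 + 26 days = Thu Dec 15 2033.
Thu Dec 15 2033 + 26 days = Tue Jan 10 2034.

Sat Nov 19 2033, Thu Dec 15 2033, Tue Jan 10 2034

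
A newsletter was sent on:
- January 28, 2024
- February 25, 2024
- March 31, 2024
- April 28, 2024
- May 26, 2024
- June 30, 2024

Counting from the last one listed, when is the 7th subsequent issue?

Every date is a Sunday; gaps 28, 35, 28, 28, 35 days.
Each is the last Sunday of its month (at least one falls on the 29th or later, ruling out '4th Sunday').
July 2024 ends with Sunday July 28, 2024.
Last Sunday of August 2024: August 25, 2024.
September 2024 ends with Sunday September 29, 2024.
Last Sunday of October 2024: October 27, 2024.
November 2024 ends with Sunday November 24, 2024.
Last Sunday of December 2024: December 29, 2024.
January 2025 ends with Sunday January 26, 2025.

January 26, 2025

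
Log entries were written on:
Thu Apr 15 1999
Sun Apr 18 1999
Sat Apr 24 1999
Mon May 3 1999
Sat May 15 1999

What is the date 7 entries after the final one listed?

Intervals are 3, 6, 9, 12 days — an arithmetic progression with common difference 3.
Next gap: 15 days. Sat May 15 1999 + 15 days = Sun May 30 1999.
Next gap: 18 days. Sun May 30 1999 + 18 days = Thu Jun 17 1999.
Next gap: 21 days. Thu Jun 17 1999 + 21 days = Thu Jul 8 1999.
Next gap: 24 days. Thu Jul 8 1999 + 24 days = Sun Aug 1 1999.
Next gap: 27 days. Sun Aug 1 1999 + 27 days = Sat Aug 28 1999.
Next gap: 30 days. Sat Aug 28 1999 + 30 days = Mon Sep 27 1999.
Next gap: 33 days. Mon Sep 27 1999 + 33 days = Sat Oct 30 1999.

Sat Oct 30 1999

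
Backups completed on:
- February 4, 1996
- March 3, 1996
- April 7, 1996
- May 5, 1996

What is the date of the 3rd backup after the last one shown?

August 4, 1996

All dates are Sundays, 28, 35, 28 days apart.
Specifically, the 1st Sunday of each month.
June 1996 — 1st Sunday is June 2, 1996.
July 1996 — 1st Sunday is July 7, 1996.
August 1996 — 1st Sunday is August 4, 1996.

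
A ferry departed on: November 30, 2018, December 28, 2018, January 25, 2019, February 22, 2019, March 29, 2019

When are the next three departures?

April 26, 2019; May 31, 2019; June 28, 2019

These are Fridays with 28, 28, 28, 35-day gaps.
Each is the final Friday of its month — November 30, 2018 is past the 28th, so '4th Friday' doesn't fit.
April 2019 ends with Friday April 26, 2019.
May 2019 ends with Friday May 31, 2019.
Last Friday of June 2019: June 28, 2019.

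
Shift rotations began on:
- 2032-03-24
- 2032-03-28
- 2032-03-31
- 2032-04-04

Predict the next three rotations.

2032-04-07, 2032-04-11, 2032-04-14

Gaps: 4, 3, 4 days — not constant, but cyclic with period 2.
The events fall on every Wednesday and Sunday.
The following Wednesday is 2032-04-07.
Next Sunday: 2032-04-11.
The following Wednesday is 2032-04-14.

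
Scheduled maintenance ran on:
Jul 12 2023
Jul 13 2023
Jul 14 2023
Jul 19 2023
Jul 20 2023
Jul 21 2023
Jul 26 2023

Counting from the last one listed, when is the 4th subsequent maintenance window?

The gap pattern 1, 1, 5, 1, 1, 5 repeats every 3 events.
These are the Wednesdays, Thursdays and Fridays of each week.
The following Thursday is Jul 27 2023.
The following Friday is Jul 28 2023.
Next Wednesday: Aug 2 2023.
The following Thursday is Aug 3 2023.

Aug 3 2023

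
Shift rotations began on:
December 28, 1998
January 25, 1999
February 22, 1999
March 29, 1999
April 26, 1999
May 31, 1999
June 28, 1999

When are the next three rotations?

All Mondays; the gaps (28, 28, 35, 28, 35, 28) vary with month length.
This is the last Monday of each month.
Last Monday of July 1999: July 26, 1999.
Last Monday of August 1999: August 30, 1999.
Last Monday of September 1999: September 27, 1999.

July 26, 1999; August 30, 1999; September 27, 1999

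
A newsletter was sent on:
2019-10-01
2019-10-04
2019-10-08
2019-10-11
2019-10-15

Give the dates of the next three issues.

2019-10-18, 2019-10-22, 2019-10-25

Gaps: 3, 4, 3, 4 days — not constant, but cyclic with period 2.
The events fall on every Tuesday and Friday.
Next Friday: 2019-10-18.
Next Tuesday: 2019-10-22.
Next Friday: 2019-10-25.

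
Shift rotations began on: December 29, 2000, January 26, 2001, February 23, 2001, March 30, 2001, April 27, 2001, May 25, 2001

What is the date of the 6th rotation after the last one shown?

These are Fridays with 28, 28, 35, 28, 28-day gaps.
Each is the final Friday of its month — December 29, 2000 is past the 28th, so '4th Friday' doesn't fit.
June 2001 ends with Friday June 29, 2001.
July 2001 ends with Friday July 27, 2001.
August 2001 ends with Friday August 31, 2001.
Last Friday of September 2001: September 28, 2001.
October 2001 ends with Friday October 26, 2001.
November 2001 ends with Friday November 30, 2001.

November 30, 2001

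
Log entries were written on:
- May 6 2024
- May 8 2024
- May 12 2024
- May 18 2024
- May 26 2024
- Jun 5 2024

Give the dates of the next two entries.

Intervals are 2, 4, 6, 8, 10 days — an arithmetic progression with common difference 2.
Next gap: 12 days. Jun 5 2024 + 12 days = Jun 17 2024.
Next gap: 14 days. Jun 17 2024 + 14 days = Jul 1 2024.

Jun 17 2024, Jul 1 2024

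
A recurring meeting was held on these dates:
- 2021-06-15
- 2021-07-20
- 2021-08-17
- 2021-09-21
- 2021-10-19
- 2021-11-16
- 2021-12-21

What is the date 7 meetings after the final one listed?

These are Tuesdays at 28- or 35-day spacing (35, 28, 35, 28, 28, 35).
The pattern: 3rd Tuesday of the month.
3rd Tuesday of January 2022: 2022-01-18.
February 2022 — 3rd Tuesday is 2022-02-15.
March 2022 — 3rd Tuesday is 2022-03-15.
April 2022 — 3rd Tuesday is 2022-04-19.
3rd Tuesday of May 2022: 2022-05-17.
3rd Tuesday of June 2022: 2022-06-21.
July 2022 — 3rd Tuesday is 2022-07-19.

2022-07-19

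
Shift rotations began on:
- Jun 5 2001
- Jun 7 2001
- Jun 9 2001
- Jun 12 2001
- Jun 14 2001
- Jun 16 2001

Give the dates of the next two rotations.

Every event lands on a Tuesday or Thursday or Saturday (gaps cycle 2, 2, 3, 2, 2).
So the schedule is: every Tuesday, Thursday and Saturday.
The following Tuesday is Jun 19 2001.
The following Thursday is Jun 21 2001.

Jun 19 2001, Jun 21 2001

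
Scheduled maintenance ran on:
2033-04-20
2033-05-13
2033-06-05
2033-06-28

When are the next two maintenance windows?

The spacing is 23, 23, 23 days — always 23 days.
2033-06-28 + 23 days = 2033-07-21.
2033-07-21 + 23 days = 2033-08-13.

2033-07-21, 2033-08-13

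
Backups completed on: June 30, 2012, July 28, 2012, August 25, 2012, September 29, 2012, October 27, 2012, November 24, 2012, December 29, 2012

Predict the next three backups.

January 26, 2013; February 23, 2013; March 30, 2013

All Saturdays; the gaps (28, 28, 35, 28, 28, 35) vary with month length.
This is the last Saturday of each month.
January 2013 ends with Saturday January 26, 2013.
Last Saturday of February 2013: February 23, 2013.
March 2013 ends with Saturday March 30, 2013.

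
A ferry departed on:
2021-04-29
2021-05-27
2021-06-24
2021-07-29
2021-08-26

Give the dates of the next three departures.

2021-09-30, 2021-10-28, 2021-11-25

All Thursdays; the gaps (28, 28, 35, 28) vary with month length.
This is the last Thursday of each month.
Last Thursday of September 2021: 2021-09-30.
Last Thursday of October 2021: 2021-10-28.
Last Thursday of November 2021: 2021-11-25.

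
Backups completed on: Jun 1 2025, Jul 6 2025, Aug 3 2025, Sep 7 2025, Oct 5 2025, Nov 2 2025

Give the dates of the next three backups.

Dec 7 2025, Jan 4 2026, Feb 1 2026

Gaps: 35, 28, 35, 28, 28 days — a mix of 28 and 35. Every date is a Sunday.
Each is the 1st Sunday of its month.
1st Sunday of December 2025: Dec 7 2025.
1st Sunday of January 2026: Jan 4 2026.
February 2026 — 1st Sunday is Feb 1 2026.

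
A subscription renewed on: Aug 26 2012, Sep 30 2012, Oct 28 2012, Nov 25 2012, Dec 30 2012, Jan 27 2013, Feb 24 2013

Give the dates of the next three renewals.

Every date is a Sunday; gaps 35, 28, 28, 35, 28, 28 days.
Each is the last Sunday of its month (at least one falls on the 29th or later, ruling out '4th Sunday').
Last Sunday of March 2013: Mar 31 2013.
Last Sunday of April 2013: Apr 28 2013.
May 2013 ends with Sunday May 26 2013.

Mar 31 2013, Apr 28 2013, May 26 2013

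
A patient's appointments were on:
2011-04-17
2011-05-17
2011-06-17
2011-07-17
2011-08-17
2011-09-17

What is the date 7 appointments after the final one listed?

2012-04-17

Each date is the 17th; the gaps (30, 31, 30, 31, 31) track the month lengths.
The rule is the 17th of each month.
Next: October 2011 → 2011-10-17.
Next: November 2011 → 2011-11-17.
December 2011: 2011-12-17.
Next: January 2012 → 2012-01-17.
Next: February 2012 → 2012-02-17.
Next: March 2012 → 2012-03-17.
Next: April 2012 → 2012-04-17.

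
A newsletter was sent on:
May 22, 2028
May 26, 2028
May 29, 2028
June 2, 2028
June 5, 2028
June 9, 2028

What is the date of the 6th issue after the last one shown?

June 30, 2028

The gap pattern 4, 3, 4, 3, 4 repeats every 2 events.
These are the Mondays and Fridays of each week.
Next Monday: June 12, 2028.
Next Friday: June 16, 2028.
The following Monday is June 19, 2028.
Next Friday: June 23, 2028.
The following Monday is June 26, 2028.
The following Friday is June 30, 2028.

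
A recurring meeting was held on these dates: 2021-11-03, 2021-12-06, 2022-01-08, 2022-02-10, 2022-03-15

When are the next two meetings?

The spacing is 33, 33, 33, 33 days — always 33 days.
2022-03-15 + 33 days = 2022-04-17.
2022-04-17 + 33 days = 2022-05-20.

2022-04-17, 2022-05-20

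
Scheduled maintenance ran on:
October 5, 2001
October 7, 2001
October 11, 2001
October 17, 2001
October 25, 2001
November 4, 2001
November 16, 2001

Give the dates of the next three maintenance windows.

November 30, 2001; December 16, 2001; January 3, 2002

Gaps: 2, 4, 6, 8, 10, 12 days — each gap is 2 larger than the previous one.
Next gap: 14 days. November 16, 2001 + 14 days = November 30, 2001.
Next gap: 16 days. November 30, 2001 + 16 days = December 16, 2001.
Next gap: 18 days. December 16, 2001 + 18 days = January 3, 2002.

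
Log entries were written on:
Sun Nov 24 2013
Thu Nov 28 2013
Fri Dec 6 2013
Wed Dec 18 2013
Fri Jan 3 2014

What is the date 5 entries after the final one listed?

Intervals are 4, 8, 12, 16 days — an arithmetic progression with common difference 4.
Next gap: 20 days. Fri Jan 3 2014 + 20 days = Thu Jan 23 2014.
Next gap: 24 days. Thu Jan 23 2014 + 24 days = Sun Feb 16 2014.
Next gap: 28 days. Sun Feb 16 2014 + 28 days = Sun Mar 16 2014.
Next gap: 32 days. Sun Mar 16 2014 + 32 days = Thu Apr 17 2014.
Next gap: 36 days. Thu Apr 17 2014 + 36 days = Fri May 23 2014.

Fri May 23 2014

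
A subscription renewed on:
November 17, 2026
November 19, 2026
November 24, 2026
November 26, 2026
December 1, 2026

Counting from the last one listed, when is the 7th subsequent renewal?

December 24, 2026

The gap pattern 2, 5, 2, 5 repeats every 2 events.
These are the Tuesdays and Thursdays of each week.
Next Thursday: December 3, 2026.
Next Tuesday: December 8, 2026.
Next Thursday: December 10, 2026.
The following Tuesday is December 15, 2026.
The following Thursday is December 17, 2026.
Next Tuesday: December 22, 2026.
Next Thursday: December 24, 2026.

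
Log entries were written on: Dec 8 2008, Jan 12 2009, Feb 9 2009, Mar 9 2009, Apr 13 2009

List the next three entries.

May 11 2009, Jun 8 2009, Jul 13 2009

All dates are Mondays, 35, 28, 28, 35 days apart.
Specifically, the 2nd Monday of each month.
2nd Monday of May 2009: May 11 2009.
2nd Monday of June 2009: Jun 8 2009.
July 2009 — 2nd Monday is Jul 13 2009.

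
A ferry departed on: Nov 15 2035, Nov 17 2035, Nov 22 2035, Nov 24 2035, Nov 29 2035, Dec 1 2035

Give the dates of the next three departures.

The gap pattern 2, 5, 2, 5, 2 repeats every 2 events.
These are the Thursdays and Saturdays of each week.
Next Thursday: Dec 6 2035.
Next Saturday: Dec 8 2035.
The following Thursday is Dec 13 2035.

Dec 6 2035, Dec 8 2035, Dec 13 2035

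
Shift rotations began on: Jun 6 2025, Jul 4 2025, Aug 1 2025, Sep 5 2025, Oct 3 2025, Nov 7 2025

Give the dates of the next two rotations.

Dec 5 2025, Jan 2 2026

These are Fridays at 28- or 35-day spacing (28, 28, 35, 28, 35).
The pattern: 1st Friday of the month.
1st Friday of December 2025: Dec 5 2025.
January 2026 — 1st Friday is Jan 2 2026.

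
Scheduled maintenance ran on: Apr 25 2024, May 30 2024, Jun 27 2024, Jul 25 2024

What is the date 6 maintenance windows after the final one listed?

Jan 30 2025

All Thursdays; the gaps (35, 28, 28) vary with month length.
This is the last Thursday of each month.
Last Thursday of August 2024: Aug 29 2024.
Last Thursday of September 2024: Sep 26 2024.
October 2024 ends with Thursday Oct 31 2024.
Last Thursday of November 2024: Nov 28 2024.
Last Thursday of December 2024: Dec 26 2024.
Last Thursday of January 2025: Jan 30 2025.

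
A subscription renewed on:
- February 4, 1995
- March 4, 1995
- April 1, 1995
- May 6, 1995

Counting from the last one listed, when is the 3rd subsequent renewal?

These are Saturdays at 28- or 35-day spacing (28, 28, 35).
The pattern: 1st Saturday of the month.
1st Saturday of June 1995: June 3, 1995.
July 1995 — 1st Saturday is July 1, 1995.
August 1995 — 1st Saturday is August 5, 1995.

August 5, 1995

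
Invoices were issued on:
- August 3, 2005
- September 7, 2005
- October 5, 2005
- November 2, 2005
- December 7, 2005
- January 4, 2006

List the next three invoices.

All dates are Wednesdays, 35, 28, 28, 35, 28 days apart.
Specifically, the 1st Wednesday of each month.
February 2006 — 1st Wednesday is February 1, 2006.
1st Wednesday of March 2006: March 1, 2006.
April 2006 — 1st Wednesday is April 5, 2006.

February 1, 2006; March 1, 2006; April 5, 2006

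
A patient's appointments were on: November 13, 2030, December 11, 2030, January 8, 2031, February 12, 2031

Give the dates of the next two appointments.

March 12, 2031; April 9, 2031

These are Wednesdays at 28- or 35-day spacing (28, 28, 35).
The pattern: 2nd Wednesday of the month.
March 2031 — 2nd Wednesday is March 12, 2031.
2nd Wednesday of April 2031: April 9, 2031.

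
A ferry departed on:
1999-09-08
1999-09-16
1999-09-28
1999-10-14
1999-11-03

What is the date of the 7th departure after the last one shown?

2000-07-12

Gaps: 8, 12, 16, 20 days — each gap is 4 larger than the previous one.
Next gap: 24 days. 1999-11-03 + 24 days = 1999-11-27.
Next gap: 28 days. 1999-11-27 + 28 days = 1999-12-25.
Next gap: 32 days. 1999-12-25 + 32 days = 2000-01-26.
Next gap: 36 days. 2000-01-26 + 36 days = 2000-03-02.
Next gap: 40 days. 2000-03-02 + 40 days = 2000-04-11.
Next gap: 44 days. 2000-04-11 + 44 days = 2000-05-25.
Next gap: 48 days. 2000-05-25 + 48 days = 2000-07-12.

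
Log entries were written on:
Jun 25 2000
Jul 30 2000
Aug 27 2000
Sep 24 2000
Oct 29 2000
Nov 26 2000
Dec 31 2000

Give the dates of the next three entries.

These are Sundays with 35, 28, 28, 35, 28, 35-day gaps.
Each is the final Sunday of its month — Jul 30 2000 is past the 28th, so '4th Sunday' doesn't fit.
Last Sunday of January 2001: Jan 28 2001.
February 2001 ends with Sunday Feb 25 2001.
March 2001 ends with Sunday Mar 25 2001.

Jan 28 2001, Feb 25 2001, Mar 25 2001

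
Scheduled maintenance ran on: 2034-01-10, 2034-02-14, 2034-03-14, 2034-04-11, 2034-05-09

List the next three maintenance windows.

Gaps: 35, 28, 28, 28 days — a mix of 28 and 35. Every date is a Tuesday.
Each is the 2nd Tuesday of its month.
2nd Tuesday of June 2034: 2034-06-13.
2nd Tuesday of July 2034: 2034-07-11.
2nd Tuesday of August 2034: 2034-08-08.

2034-06-13, 2034-07-11, 2034-08-08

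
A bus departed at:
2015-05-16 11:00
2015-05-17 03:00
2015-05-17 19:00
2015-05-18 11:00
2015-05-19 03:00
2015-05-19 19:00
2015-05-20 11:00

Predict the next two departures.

2015-05-21 03:00, 2015-05-21 19:00

Gaps: 16, 16, 16, 16, 16, 16 hours — each event is 16 hours after the previous one.
2015-05-20 11:00 + 16 h = 2015-05-21 03:00.
2015-05-21 03:00 + 16 h = 2015-05-21 19:00.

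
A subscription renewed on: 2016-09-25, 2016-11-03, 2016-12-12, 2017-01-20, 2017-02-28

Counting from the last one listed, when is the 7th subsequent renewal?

2017-11-28

Every event comes 39 days after the last (39, 39, 39, 39).
2017-02-28 + 39 days = 2017-04-08.
2017-04-08 + 39 days = 2017-05-17.
2017-05-17 + 39 days = 2017-06-25.
2017-06-25 + 39 days = 2017-08-03.
2017-08-03 + 39 days = 2017-09-11.
2017-09-11 + 39 days = 2017-10-20.
2017-10-20 + 39 days = 2017-11-28.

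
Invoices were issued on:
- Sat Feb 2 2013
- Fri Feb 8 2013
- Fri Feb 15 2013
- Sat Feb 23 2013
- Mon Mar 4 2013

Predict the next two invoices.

Thu Mar 14 2013, Mon Mar 25 2013

Gaps: 6, 7, 8, 9 days — each gap is 1 larger than the previous one.
Next gap: 10 days. Mon Mar 4 2013 + 10 days = Thu Mar 14 2013.
Next gap: 11 days. Thu Mar 14 2013 + 11 days = Mon Mar 25 2013.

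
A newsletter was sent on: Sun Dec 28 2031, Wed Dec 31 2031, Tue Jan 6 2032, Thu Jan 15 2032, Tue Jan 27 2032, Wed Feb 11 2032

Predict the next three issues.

Intervals are 3, 6, 9, 12, 15 days — an arithmetic progression with common difference 3.
Next gap: 18 days. Wed Feb 11 2032 + 18 days = Sun Feb 29 2032.
Next gap: 21 days. Sun Feb 29 2032 + 21 days = Sun Mar 21 2032.
Next gap: 24 days. Sun Mar 21 2032 + 24 days = Wed Apr 14 2032.

Sun Feb 29 2032, Sun Mar 21 2032, Wed Apr 14 2032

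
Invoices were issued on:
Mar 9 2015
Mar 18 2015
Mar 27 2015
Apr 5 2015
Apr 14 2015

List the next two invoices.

Gaps between consecutive events: 9, 9, 9, 9 days — a constant 9-day interval.
Apr 14 2015 + 9 days = Apr 23 2015.
Apr 23 2015 + 9 days = May 2 2015.

Apr 23 2015, May 2 2015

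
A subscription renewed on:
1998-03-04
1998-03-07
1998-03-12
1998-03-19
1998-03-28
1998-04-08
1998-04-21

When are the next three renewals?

1998-05-06, 1998-05-23, 1998-06-11

Intervals are 3, 5, 7, 9, 11, 13 days — an arithmetic progression with common difference 2.
Next gap: 15 days. 1998-04-21 + 15 days = 1998-05-06.
Next gap: 17 days. 1998-05-06 + 17 days = 1998-05-23.
Next gap: 19 days. 1998-05-23 + 19 days = 1998-06-11.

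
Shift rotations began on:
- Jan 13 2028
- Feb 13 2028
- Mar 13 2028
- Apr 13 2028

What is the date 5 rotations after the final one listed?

The day-of-month is always 13 (31, 29, 31 days between events).
So this recurs on the 13th of each month.
May 2028: May 13 2028.
June 2028: Jun 13 2028.
Next: July 2028 → Jul 13 2028.
Next: August 2028 → Aug 13 2028.
Next: September 2028 → Sep 13 2028.

Sep 13 2028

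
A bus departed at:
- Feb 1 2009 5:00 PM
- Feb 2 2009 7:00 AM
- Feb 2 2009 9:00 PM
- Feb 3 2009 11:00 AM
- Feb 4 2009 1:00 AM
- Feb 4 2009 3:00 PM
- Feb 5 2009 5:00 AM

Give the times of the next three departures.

Feb 5 2009 7:00 PM, Feb 6 2009 9:00 AM, Feb 6 2009 11:00 PM

Spacing: 14, 14, 14, 14, 14, 14 h — constant 14 h.
Feb 5 2009 5:00 AM + 14 h = Feb 5 2009 7:00 PM.
Feb 5 2009 7:00 PM + 14 h = Feb 6 2009 9:00 AM.
Feb 6 2009 9:00 AM + 14 h = Feb 6 2009 11:00 PM.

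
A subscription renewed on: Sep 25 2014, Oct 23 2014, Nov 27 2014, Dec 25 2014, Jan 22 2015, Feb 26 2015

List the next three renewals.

These are Thursdays at 28- or 35-day spacing (28, 35, 28, 28, 35).
The pattern: 4th Thursday of the month.
4th Thursday of March 2015: Mar 26 2015.
April 2015 — 4th Thursday is Apr 23 2015.
4th Thursday of May 2015: May 28 2015.

Mar 26 2015, Apr 23 2015, May 28 2015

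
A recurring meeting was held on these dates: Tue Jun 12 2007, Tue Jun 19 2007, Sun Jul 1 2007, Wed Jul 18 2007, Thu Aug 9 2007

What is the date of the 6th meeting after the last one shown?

Wed Apr 2 2008

Gaps: 7, 12, 17, 22 days — each gap is 5 larger than the previous one.
Next gap: 27 days. Thu Aug 9 2007 + 27 days = Wed Sep 5 2007.
Next gap: 32 days. Wed Sep 5 2007 + 32 days = Sun Oct 7 2007.
Next gap: 37 days. Sun Oct 7 2007 + 37 days = Tue Nov 13 2007.
Next gap: 42 days. Tue Nov 13 2007 + 42 days = Tue Dec 25 2007.
Next gap: 47 days. Tue Dec 25 2007 + 47 days = Sun Feb 10 2008.
Next gap: 52 days. Sun Feb 10 2008 + 52 days = Wed Apr 2 2008.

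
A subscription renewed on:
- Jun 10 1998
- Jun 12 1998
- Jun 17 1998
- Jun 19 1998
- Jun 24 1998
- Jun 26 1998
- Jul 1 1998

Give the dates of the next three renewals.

Jul 3 1998, Jul 8 1998, Jul 10 1998

Gaps: 2, 5, 2, 5, 2, 5 days — not constant, but cyclic with period 2.
The events fall on every Wednesday and Friday.
Next Friday: Jul 3 1998.
The following Wednesday is Jul 8 1998.
Next Friday: Jul 10 1998.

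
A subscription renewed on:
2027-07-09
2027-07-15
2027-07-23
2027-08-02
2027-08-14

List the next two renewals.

2027-08-28, 2027-09-13

The spacing grows by 2 each time: 6, 8, 10, 12 days.
Next gap: 14 days. 2027-08-14 + 14 days = 2027-08-28.
Next gap: 16 days. 2027-08-28 + 16 days = 2027-09-13.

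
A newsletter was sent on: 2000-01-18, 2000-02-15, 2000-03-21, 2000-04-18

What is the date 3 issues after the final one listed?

Gaps: 28, 35, 28 days — a mix of 28 and 35. Every date is a Tuesday.
Each is the 3rd Tuesday of its month.
3rd Tuesday of May 2000: 2000-05-16.
3rd Tuesday of June 2000: 2000-06-20.
July 2000 — 3rd Tuesday is 2000-07-18.

2000-07-18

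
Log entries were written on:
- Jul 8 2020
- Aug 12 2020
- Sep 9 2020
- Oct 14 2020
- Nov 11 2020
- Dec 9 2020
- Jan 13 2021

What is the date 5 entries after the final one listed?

Jun 9 2021

These are Wednesdays at 28- or 35-day spacing (35, 28, 35, 28, 28, 35).
The pattern: 2nd Wednesday of the month.
February 2021 — 2nd Wednesday is Feb 10 2021.
March 2021 — 2nd Wednesday is Mar 10 2021.
April 2021 — 2nd Wednesday is Apr 14 2021.
2nd Wednesday of May 2021: May 12 2021.
2nd Wednesday of June 2021: Jun 9 2021.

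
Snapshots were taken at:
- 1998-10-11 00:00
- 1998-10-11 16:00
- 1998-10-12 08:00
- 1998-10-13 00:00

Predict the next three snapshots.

The interval is a steady 16 hours (16, 16, 16).
1998-10-13 00:00 + 16 h = 1998-10-13 16:00.
1998-10-13 16:00 + 16 h = 1998-10-14 08:00.
1998-10-14 08:00 + 16 h = 1998-10-15 00:00.

1998-10-13 16:00, 1998-10-14 08:00, 1998-10-15 00:00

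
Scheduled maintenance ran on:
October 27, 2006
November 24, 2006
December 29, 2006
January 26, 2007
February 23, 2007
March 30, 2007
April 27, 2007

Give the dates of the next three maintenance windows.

May 25, 2007; June 29, 2007; July 27, 2007

Every date is a Friday; gaps 28, 35, 28, 28, 35, 28 days.
Each is the last Friday of its month (at least one falls on the 29th or later, ruling out '4th Friday').
Last Friday of May 2007: May 25, 2007.
June 2007 ends with Friday June 29, 2007.
Last Friday of July 2007: July 27, 2007.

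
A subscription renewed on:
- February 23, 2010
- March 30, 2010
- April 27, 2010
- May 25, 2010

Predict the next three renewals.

June 29, 2010; July 27, 2010; August 31, 2010

Every date is a Tuesday; gaps 35, 28, 28 days.
Each is the last Tuesday of its month (at least one falls on the 29th or later, ruling out '4th Tuesday').
June 2010 ends with Tuesday June 29, 2010.
Last Tuesday of July 2010: July 27, 2010.
August 2010 ends with Tuesday August 31, 2010.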